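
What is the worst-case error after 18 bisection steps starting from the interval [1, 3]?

Bisection error bound: |error| ≤ (b-a)/2^n
|error| ≤ (3 - 1)/2^18 = 2/2^18
|error| ≤ 0.0000076294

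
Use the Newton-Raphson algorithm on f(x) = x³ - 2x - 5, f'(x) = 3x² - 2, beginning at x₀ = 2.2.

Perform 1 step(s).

f(x) = x³ - 2x - 5
f'(x) = 3x² - 2
x₀ = 2.2

Newton-Raphson formula: x_{n+1} = x_n - f(x_n)/f'(x_n)

Iteration 1:
  f(2.200000) = 1.248000
  f'(2.200000) = 12.520000
  x_1 = 2.200000 - 1.248000/12.520000 = 2.100319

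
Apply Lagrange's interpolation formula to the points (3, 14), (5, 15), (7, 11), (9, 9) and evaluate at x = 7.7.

Lagrange interpolation formula:
P(x) = Σ yᵢ × Lᵢ(x)
where Lᵢ(x) = Π_{j≠i} (x - xⱼ)/(xᵢ - xⱼ)

L_0(7.7) = (7.7 - 5)/(3 - 5) × (7.7 - 7)/(3 - 7) × (7.7 - 9)/(3 - 9) = 0.051188
L_1(7.7) = (7.7 - 3)/(5 - 3) × (7.7 - 7)/(5 - 7) × (7.7 - 9)/(5 - 9) = -0.267313
L_2(7.7) = (7.7 - 3)/(7 - 3) × (7.7 - 5)/(7 - 5) × (7.7 - 9)/(7 - 9) = 1.031062
L_3(7.7) = (7.7 - 3)/(9 - 3) × (7.7 - 5)/(9 - 5) × (7.7 - 7)/(9 - 7) = 0.185063

P(7.7) = 14×L_0(7.7) + 15×L_1(7.7) + 11×L_2(7.7) + 9×L_3(7.7)
P(7.7) = 9.714187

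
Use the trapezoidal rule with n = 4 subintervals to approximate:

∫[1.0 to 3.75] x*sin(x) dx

f(x) = x*sin(x)
a = 1.0, b = 3.75, n = 4
h = (b - a)/n = 0.687500

Trapezoidal rule: (h/2)[f(x₀) + 2f(x₁) + 2f(x₂) + ... + f(xₙ)]

x_0 = 1.0000, f(x_0) = 0.841471, coefficient = 1
x_1 = 1.6875, f(x_1) = 1.676021, coefficient = 2
x_2 = 2.3750, f(x_2) = 1.647502, coefficient = 2
x_3 = 3.0625, f(x_3) = 0.241969, coefficient = 2
x_4 = 3.7500, f(x_4) = -2.143355, coefficient = 1

I ≈ (0.687500/2) × 5.829100 = 2.003753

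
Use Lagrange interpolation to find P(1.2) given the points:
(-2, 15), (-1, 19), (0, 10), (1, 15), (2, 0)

Lagrange interpolation formula:
P(x) = Σ yᵢ × Lᵢ(x)
where Lᵢ(x) = Π_{j≠i} (x - xⱼ)/(xᵢ - xⱼ)

L_0(1.2) = (1.2 - (-1))/(-2 - (-1)) × (1.2 - 0)/(-2 - 0) × (1.2 - 1)/(-2 - 1) × (1.2 - 2)/(-2 - 2) = -0.017600
L_1(1.2) = (1.2 - (-2))/(-1 - (-2)) × (1.2 - 0)/(-1 - 0) × (1.2 - 1)/(-1 - 1) × (1.2 - 2)/(-1 - 2) = 0.102400
L_2(1.2) = (1.2 - (-2))/(0 - (-2)) × (1.2 - (-1))/(0 - (-1)) × (1.2 - 1)/(0 - 1) × (1.2 - 2)/(0 - 2) = -0.281600
L_3(1.2) = (1.2 - (-2))/(1 - (-2)) × (1.2 - (-1))/(1 - (-1)) × (1.2 - 0)/(1 - 0) × (1.2 - 2)/(1 - 2) = 1.126400
L_4(1.2) = (1.2 - (-2))/(2 - (-2)) × (1.2 - (-1))/(2 - (-1)) × (1.2 - 0)/(2 - 0) × (1.2 - 1)/(2 - 1) = 0.070400

P(1.2) = 15×L_0(1.2) + 19×L_1(1.2) + 10×L_2(1.2) + 15×L_3(1.2) + 0×L_4(1.2)
P(1.2) = 15.761600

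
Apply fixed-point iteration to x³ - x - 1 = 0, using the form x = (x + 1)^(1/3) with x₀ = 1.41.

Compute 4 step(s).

Equation: x³ - x - 1 = 0
Fixed-point form: x = (x + 1)^(1/3)
x₀ = 1.41

x_1 = g(1.410000) = 1.340723
x_2 = g(1.340723) = 1.327751
x_3 = g(1.327751) = 1.325294
x_4 = g(1.325294) = 1.324827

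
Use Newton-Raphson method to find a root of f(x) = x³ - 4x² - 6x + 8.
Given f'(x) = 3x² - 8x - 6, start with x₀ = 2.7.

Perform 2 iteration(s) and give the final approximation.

f(x) = x³ - 4x² - 6x + 8
f'(x) = 3x² - 8x - 6
x₀ = 2.7

Newton-Raphson formula: x_{n+1} = x_n - f(x_n)/f'(x_n)

Iteration 1:
  f(2.700000) = -17.677000
  f'(2.700000) = -5.730000
  x_1 = 2.700000 - (-17.677000)/(-5.730000) = -0.384991
Iteration 2:
  f(-0.384991) = 9.660012
  f'(-0.384991) = -2.475415
  x_2 = -0.384991 - 9.660012/(-2.475415) = 3.517390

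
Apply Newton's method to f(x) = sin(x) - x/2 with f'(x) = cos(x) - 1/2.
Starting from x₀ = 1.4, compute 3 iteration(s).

f(x) = sin(x) - x/2
f'(x) = cos(x) - 1/2
x₀ = 1.4

Newton-Raphson formula: x_{n+1} = x_n - f(x_n)/f'(x_n)

Iteration 1:
  f(1.400000) = 0.285450
  f'(1.400000) = -0.330033
  x_1 = 1.400000 - 0.285450/(-0.330033) = 2.264913
Iteration 2:
  f(2.264913) = -0.363838
  f'(2.264913) = -1.139707
  x_2 = 2.264913 - (-0.363838)/(-1.139707) = 1.945675
Iteration 3:
  f(1.945675) = -0.042286
  f'(1.945675) = -0.866160
  x_3 = 1.945675 - (-0.042286)/(-0.866160) = 1.896856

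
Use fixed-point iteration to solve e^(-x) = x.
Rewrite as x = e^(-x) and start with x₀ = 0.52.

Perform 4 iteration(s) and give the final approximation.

Equation: e^(-x) = x
Fixed-point form: x = e^(-x)
x₀ = 0.52

x_1 = g(0.520000) = 0.594521
x_2 = g(0.594521) = 0.551827
x_3 = g(0.551827) = 0.575897
x_4 = g(0.575897) = 0.562201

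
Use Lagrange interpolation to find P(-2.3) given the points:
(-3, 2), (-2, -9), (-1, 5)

Lagrange interpolation formula:
P(x) = Σ yᵢ × Lᵢ(x)
where Lᵢ(x) = Π_{j≠i} (x - xⱼ)/(xᵢ - xⱼ)

L_0(-2.3) = (-2.3 - (-2))/(-3 - (-2)) × (-2.3 - (-1))/(-3 - (-1)) = 0.195000
L_1(-2.3) = (-2.3 - (-3))/(-2 - (-3)) × (-2.3 - (-1))/(-2 - (-1)) = 0.910000
L_2(-2.3) = (-2.3 - (-3))/(-1 - (-3)) × (-2.3 - (-2))/(-1 - (-2)) = -0.105000

P(-2.3) = 2×L_0(-2.3) + (-9)×L_1(-2.3) + 5×L_2(-2.3)
P(-2.3) = -8.325000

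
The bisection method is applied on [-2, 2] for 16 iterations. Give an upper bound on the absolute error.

Bisection error bound: |error| ≤ (b-a)/2^n
|error| ≤ (2 - (-2))/2^16 = 4/2^16
|error| ≤ 0.0000610352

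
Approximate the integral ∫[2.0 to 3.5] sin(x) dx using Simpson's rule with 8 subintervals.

f(x) = sin(x)
a = 2.0, b = 3.5, n = 8
h = (b - a)/n = 0.187500

Simpson's rule: (h/3)[f(x₀) + 4f(x₁) + 2f(x₂) + ... + f(xₙ)]

x_0 = 2.0000, f(x_0) = 0.909297, coefficient = 1
x_1 = 2.1875, f(x_1) = 0.815789, coefficient = 4
x_2 = 2.3750, f(x_2) = 0.693685, coefficient = 2
x_3 = 2.5625, f(x_3) = 0.547265, coefficient = 4
x_4 = 2.7500, f(x_4) = 0.381661, coefficient = 2
x_5 = 2.9375, f(x_5) = 0.202679, coefficient = 4
x_6 = 3.1250, f(x_6) = 0.016592, coefficient = 2
x_7 = 3.3125, f(x_7) = -0.170077, coefficient = 4
x_8 = 3.5000, f(x_8) = -0.350783, coefficient = 1

I ≈ (0.187500/3) × 8.325015 = 0.520313
Exact value: 0.520310
Error: 0.000004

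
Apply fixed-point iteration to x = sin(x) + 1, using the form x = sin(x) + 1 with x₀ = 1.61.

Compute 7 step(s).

Equation: x = sin(x) + 1
Fixed-point form: x = sin(x) + 1
x₀ = 1.61

x_1 = g(1.610000) = 1.999232
x_2 = g(1.999232) = 1.909617
x_3 = g(1.909617) = 1.943147
x_4 = g(1.943147) = 1.931475
x_5 = g(1.931475) = 1.935658
x_6 = g(1.935658) = 1.934173
x_7 = g(1.934173) = 1.934702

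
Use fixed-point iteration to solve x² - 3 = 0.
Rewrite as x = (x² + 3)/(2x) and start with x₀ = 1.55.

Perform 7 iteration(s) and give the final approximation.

Equation: x² - 3 = 0
Fixed-point form: x = (x² + 3)/(2x)
x₀ = 1.55

x_1 = g(1.550000) = 1.742742
x_2 = g(1.742742) = 1.732084
x_3 = g(1.732084) = 1.732051
x_4 = g(1.732051) = 1.732051
x_5 = g(1.732051) = 1.732051
x_6 = g(1.732051) = 1.732051
x_7 = g(1.732051) = 1.732051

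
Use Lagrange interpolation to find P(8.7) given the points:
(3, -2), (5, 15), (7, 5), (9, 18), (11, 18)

Lagrange interpolation formula:
P(x) = Σ yᵢ × Lᵢ(x)
where Lᵢ(x) = Π_{j≠i} (x - xⱼ)/(xᵢ - xⱼ)

L_0(8.7) = (8.7 - 5)/(3 - 5) × (8.7 - 7)/(3 - 7) × (8.7 - 9)/(3 - 9) × (8.7 - 11)/(3 - 11) = 0.011302
L_1(8.7) = (8.7 - 3)/(5 - 3) × (8.7 - 7)/(5 - 7) × (8.7 - 9)/(5 - 9) × (8.7 - 11)/(5 - 11) = -0.069647
L_2(8.7) = (8.7 - 3)/(7 - 3) × (8.7 - 5)/(7 - 5) × (8.7 - 9)/(7 - 9) × (8.7 - 11)/(7 - 11) = 0.227377
L_3(8.7) = (8.7 - 3)/(9 - 3) × (8.7 - 5)/(9 - 5) × (8.7 - 7)/(9 - 7) × (8.7 - 11)/(9 - 11) = 0.858978
L_4(8.7) = (8.7 - 3)/(11 - 3) × (8.7 - 5)/(11 - 5) × (8.7 - 7)/(11 - 7) × (8.7 - 9)/(11 - 9) = -0.028010

P(8.7) = (-2)×L_0(8.7) + 15×L_1(8.7) + 5×L_2(8.7) + 18×L_3(8.7) + 18×L_4(8.7)
P(8.7) = 15.026998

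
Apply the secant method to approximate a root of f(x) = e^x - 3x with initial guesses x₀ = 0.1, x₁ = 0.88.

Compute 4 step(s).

f(x) = e^x - 3x
x₀ = 0.1, x₁ = 0.88

Secant formula: x_{n+1} = x_n - f(x_n)(x_n - x_{n-1})/(f(x_n) - f(x_{n-1}))

Iteration 1:
  f(0.100000) = 0.805171
  f(0.880000) = -0.229100
  x_2 = 0.880000 - (-0.229100)×(0.880000 - 0.100000)/(-0.229100 - 0.805171)
       = 0.707223
Iteration 2:
  f(0.880000) = -0.229100
  f(0.707223) = -0.093318
  x_3 = 0.707223 - (-0.093318)×(0.707223 - 0.880000)/(-0.093318 - (-0.229100))
       = 0.588479
Iteration 3:
  f(0.707223) = -0.093318
  f(0.588479) = 0.035809
  x_4 = 0.588479 - 0.035809×(0.588479 - 0.707223)/(0.035809 - (-0.093318))
       = 0.621409
Iteration 4:
  f(0.588479) = 0.035809
  f(0.621409) = -0.002678
  x_5 = 0.621409 - (-0.002678)×(0.621409 - 0.588479)/(-0.002678 - 0.035809)
       = 0.619118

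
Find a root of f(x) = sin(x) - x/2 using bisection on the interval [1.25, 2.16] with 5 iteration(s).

f(x) = sin(x) - x/2
Initial interval: [1.25, 2.16]

Iteration 1:
  c_1 = (1.250000 + 2.160000)/2 = 1.705000
  f(c_1) = f(1.705000) = 0.138508
  f(a) × f(c) ≥ 0, new interval: [1.705000, 2.160000]
Iteration 2:
  c_2 = (1.705000 + 2.160000)/2 = 1.932500
  f(c_2) = f(1.932500) = -0.030955
  f(a) × f(c) < 0, new interval: [1.705000, 1.932500]
Iteration 3:
  c_3 = (1.705000 + 1.932500)/2 = 1.818750
  f(c_3) = f(1.818750) = 0.060042
  f(a) × f(c) ≥ 0, new interval: [1.818750, 1.932500]
Iteration 4:
  c_4 = (1.818750 + 1.932500)/2 = 1.875625
  f(c_4) = f(1.875625) = 0.016086
  f(a) × f(c) ≥ 0, new interval: [1.875625, 1.932500]
Iteration 5:
  c_5 = (1.875625 + 1.932500)/2 = 1.904063
  f(c_5) = f(1.904063) = -0.007052
  f(a) × f(c) < 0, new interval: [1.875625, 1.904063]

After 5 iteration(s), the approximation is c_5 = 1.904063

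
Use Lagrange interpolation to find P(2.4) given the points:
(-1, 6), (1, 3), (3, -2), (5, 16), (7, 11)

Lagrange interpolation formula:
P(x) = Σ yᵢ × Lᵢ(x)
where Lᵢ(x) = Π_{j≠i} (x - xⱼ)/(xᵢ - xⱼ)

L_0(2.4) = (2.4 - 1)/(-1 - 1) × (2.4 - 3)/(-1 - 3) × (2.4 - 5)/(-1 - 5) × (2.4 - 7)/(-1 - 7) = -0.026163
L_1(2.4) = (2.4 - (-1))/(1 - (-1)) × (2.4 - 3)/(1 - 3) × (2.4 - 5)/(1 - 5) × (2.4 - 7)/(1 - 7) = 0.254150
L_2(2.4) = (2.4 - (-1))/(3 - (-1)) × (2.4 - 1)/(3 - 1) × (2.4 - 5)/(3 - 5) × (2.4 - 7)/(3 - 7) = 0.889525
L_3(2.4) = (2.4 - (-1))/(5 - (-1)) × (2.4 - 1)/(5 - 1) × (2.4 - 3)/(5 - 3) × (2.4 - 7)/(5 - 7) = -0.136850
L_4(2.4) = (2.4 - (-1))/(7 - (-1)) × (2.4 - 1)/(7 - 1) × (2.4 - 3)/(7 - 3) × (2.4 - 5)/(7 - 5) = 0.019338

P(2.4) = 6×L_0(2.4) + 3×L_1(2.4) + (-2)×L_2(2.4) + 16×L_3(2.4) + 11×L_4(2.4)
P(2.4) = -3.150462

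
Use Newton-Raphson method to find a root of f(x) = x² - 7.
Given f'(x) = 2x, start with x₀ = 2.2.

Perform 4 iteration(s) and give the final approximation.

f(x) = x² - 7
f'(x) = 2x
x₀ = 2.2

Newton-Raphson formula: x_{n+1} = x_n - f(x_n)/f'(x_n)

Iteration 1:
  f(2.200000) = -2.160000
  f'(2.200000) = 4.400000
  x_1 = 2.200000 - (-2.160000)/4.400000 = 2.690909
Iteration 2:
  f(2.690909) = 0.240992
  f'(2.690909) = 5.381818
  x_2 = 2.690909 - 0.240992/5.381818 = 2.646130
Iteration 3:
  f(2.646130) = 0.002005
  f'(2.646130) = 5.292260
  x_3 = 2.646130 - 0.002005/5.292260 = 2.645751
Iteration 4:
  f(2.645751) = 0.000000
  f'(2.645751) = 5.291503
  x_4 = 2.645751 - 0.000000/5.291503 = 2.645751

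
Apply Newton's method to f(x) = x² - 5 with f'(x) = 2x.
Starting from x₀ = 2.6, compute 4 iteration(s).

f(x) = x² - 5
f'(x) = 2x
x₀ = 2.6

Newton-Raphson formula: x_{n+1} = x_n - f(x_n)/f'(x_n)

Iteration 1:
  f(2.600000) = 1.760000
  f'(2.600000) = 5.200000
  x_1 = 2.600000 - 1.760000/5.200000 = 2.261538
Iteration 2:
  f(2.261538) = 0.114556
  f'(2.261538) = 4.523077
  x_2 = 2.261538 - 0.114556/4.523077 = 2.236211
Iteration 3:
  f(2.236211) = 0.000641
  f'(2.236211) = 4.472423
  x_3 = 2.236211 - 0.000641/4.472423 = 2.236068
Iteration 4:
  f(2.236068) = 0.000000
  f'(2.236068) = 4.472136
  x_4 = 2.236068 - 0.000000/4.472136 = 2.236068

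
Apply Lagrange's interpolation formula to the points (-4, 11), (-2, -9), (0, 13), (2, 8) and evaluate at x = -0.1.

Lagrange interpolation formula:
P(x) = Σ yᵢ × Lᵢ(x)
where Lᵢ(x) = Π_{j≠i} (x - xⱼ)/(xᵢ - xⱼ)

L_0(-0.1) = (-0.1 - (-2))/(-4 - (-2)) × (-0.1 - 0)/(-4 - 0) × (-0.1 - 2)/(-4 - 2) = -0.008313
L_1(-0.1) = (-0.1 - (-4))/(-2 - (-4)) × (-0.1 - 0)/(-2 - 0) × (-0.1 - 2)/(-2 - 2) = 0.051188
L_2(-0.1) = (-0.1 - (-4))/(0 - (-4)) × (-0.1 - (-2))/(0 - (-2)) × (-0.1 - 2)/(0 - 2) = 0.972562
L_3(-0.1) = (-0.1 - (-4))/(2 - (-4)) × (-0.1 - (-2))/(2 - (-2)) × (-0.1 - 0)/(2 - 0) = -0.015437

P(-0.1) = 11×L_0(-0.1) + (-9)×L_1(-0.1) + 13×L_2(-0.1) + 8×L_3(-0.1)
P(-0.1) = 11.967688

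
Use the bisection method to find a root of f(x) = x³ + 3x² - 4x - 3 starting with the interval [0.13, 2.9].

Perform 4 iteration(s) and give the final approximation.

f(x) = x³ + 3x² - 4x - 3
Initial interval: [0.13, 2.9]

Iteration 1:
  c_1 = (0.130000 + 2.900000)/2 = 1.515000
  f(c_1) = f(1.515000) = 1.302941
  f(a) × f(c) < 0, new interval: [0.130000, 1.515000]
Iteration 2:
  c_2 = (0.130000 + 1.515000)/2 = 0.822500
  f(c_2) = f(0.822500) = -3.704055
  f(a) × f(c) ≥ 0, new interval: [0.822500, 1.515000]
Iteration 3:
  c_3 = (0.822500 + 1.515000)/2 = 1.168750
  f(c_3) = f(1.168750) = -1.980585
  f(a) × f(c) ≥ 0, new interval: [1.168750, 1.515000]
Iteration 4:
  c_4 = (1.168750 + 1.515000)/2 = 1.341875
  f(c_4) = f(1.341875) = -0.549396
  f(a) × f(c) ≥ 0, new interval: [1.341875, 1.515000]

After 4 iteration(s), the approximation is c_4 = 1.341875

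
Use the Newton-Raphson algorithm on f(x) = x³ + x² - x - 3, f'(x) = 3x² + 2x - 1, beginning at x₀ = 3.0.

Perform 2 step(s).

f(x) = x³ + x² - x - 3
f'(x) = 3x² + 2x - 1
x₀ = 3.0

Newton-Raphson formula: x_{n+1} = x_n - f(x_n)/f'(x_n)

Iteration 1:
  f(3.000000) = 30.000000
  f'(3.000000) = 32.000000
  x_1 = 3.000000 - 30.000000/32.000000 = 2.062500
Iteration 2:
  f(2.062500) = 7.965088
  f'(2.062500) = 15.886719
  x_2 = 2.062500 - 7.965088/15.886719 = 1.561132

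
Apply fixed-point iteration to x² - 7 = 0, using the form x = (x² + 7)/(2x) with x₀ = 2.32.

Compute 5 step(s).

Equation: x² - 7 = 0
Fixed-point form: x = (x² + 7)/(2x)
x₀ = 2.32

x_1 = g(2.320000) = 2.668621
x_2 = g(2.668621) = 2.645849
x_3 = g(2.645849) = 2.645751
x_4 = g(2.645751) = 2.645751
x_5 = g(2.645751) = 2.645751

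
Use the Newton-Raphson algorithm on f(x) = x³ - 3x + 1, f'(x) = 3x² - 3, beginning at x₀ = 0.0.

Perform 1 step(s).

f(x) = x³ - 3x + 1
f'(x) = 3x² - 3
x₀ = 0.0

Newton-Raphson formula: x_{n+1} = x_n - f(x_n)/f'(x_n)

Iteration 1:
  f(0.000000) = 1.000000
  f'(0.000000) = -3.000000
  x_1 = 0.000000 - 1.000000/(-3.000000) = 0.333333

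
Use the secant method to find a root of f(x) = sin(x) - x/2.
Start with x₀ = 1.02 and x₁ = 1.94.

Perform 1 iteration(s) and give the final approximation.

f(x) = sin(x) - x/2
x₀ = 1.02, x₁ = 1.94

Secant formula: x_{n+1} = x_n - f(x_n)(x_n - x_{n-1})/(f(x_n) - f(x_{n-1}))

Iteration 1:
  f(1.020000) = 0.342108
  f(1.940000) = -0.037385
  x_2 = 1.940000 - (-0.037385)×(1.940000 - 1.020000)/(-0.037385 - 0.342108)
       = 1.849368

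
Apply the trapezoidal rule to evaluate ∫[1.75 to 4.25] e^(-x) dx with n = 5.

f(x) = e^(-x)
a = 1.75, b = 4.25, n = 5
h = (b - a)/n = 0.500000

Trapezoidal rule: (h/2)[f(x₀) + 2f(x₁) + 2f(x₂) + ... + f(xₙ)]

x_0 = 1.7500, f(x_0) = 0.173774, coefficient = 1
x_1 = 2.2500, f(x_1) = 0.105399, coefficient = 2
x_2 = 2.7500, f(x_2) = 0.063928, coefficient = 2
x_3 = 3.2500, f(x_3) = 0.038774, coefficient = 2
x_4 = 3.7500, f(x_4) = 0.023518, coefficient = 2
x_5 = 4.2500, f(x_5) = 0.014264, coefficient = 1

I ≈ (0.500000/2) × 0.651276 = 0.162819
Exact value: 0.159510
Error: 0.003309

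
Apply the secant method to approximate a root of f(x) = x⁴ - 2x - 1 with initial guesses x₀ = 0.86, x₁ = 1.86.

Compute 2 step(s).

f(x) = x⁴ - 2x - 1
x₀ = 0.86, x₁ = 1.86

Secant formula: x_{n+1} = x_n - f(x_n)(x_n - x_{n-1})/(f(x_n) - f(x_{n-1}))

Iteration 1:
  f(0.860000) = -2.172992
  f(1.860000) = 7.248832
  x_2 = 1.860000 - 7.248832×(1.860000 - 0.860000)/(7.248832 - (-2.172992))
       = 1.090634
Iteration 2:
  f(1.860000) = 7.248832
  f(1.090634) = -1.766400
  x_3 = 1.090634 - (-1.766400)×(1.090634 - 1.860000)/(-1.766400 - 7.248832)
       = 1.241380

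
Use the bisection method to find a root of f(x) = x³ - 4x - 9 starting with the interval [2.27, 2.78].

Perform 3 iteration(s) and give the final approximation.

f(x) = x³ - 4x - 9
Initial interval: [2.27, 2.78]

Iteration 1:
  c_1 = (2.270000 + 2.780000)/2 = 2.525000
  f(c_1) = f(2.525000) = -3.001547
  f(a) × f(c) ≥ 0, new interval: [2.525000, 2.780000]
Iteration 2:
  c_2 = (2.525000 + 2.780000)/2 = 2.652500
  f(c_2) = f(2.652500) = -0.947657
  f(a) × f(c) ≥ 0, new interval: [2.652500, 2.780000]
Iteration 3:
  c_3 = (2.652500 + 2.780000)/2 = 2.716250
  f(c_3) = f(2.716250) = 0.175531
  f(a) × f(c) < 0, new interval: [2.652500, 2.716250]

After 3 iteration(s), the approximation is c_3 = 2.716250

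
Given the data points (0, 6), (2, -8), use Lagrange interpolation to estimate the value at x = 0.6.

Lagrange interpolation formula:
P(x) = Σ yᵢ × Lᵢ(x)
where Lᵢ(x) = Π_{j≠i} (x - xⱼ)/(xᵢ - xⱼ)

L_0(0.6) = (0.6 - 2)/(0 - 2) = 0.700000
L_1(0.6) = (0.6 - 0)/(2 - 0) = 0.300000

P(0.6) = 6×L_0(0.6) + (-8)×L_1(0.6)
P(0.6) = 1.800000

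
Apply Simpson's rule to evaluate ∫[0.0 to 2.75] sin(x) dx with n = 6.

f(x) = sin(x)
a = 0.0, b = 2.75, n = 6
h = (b - a)/n = 0.458333

Simpson's rule: (h/3)[f(x₀) + 4f(x₁) + 2f(x₂) + ... + f(xₙ)]

x_0 = 0.0000, f(x_0) = 0.000000, coefficient = 1
x_1 = 0.4583, f(x_1) = 0.442454, coefficient = 4
x_2 = 0.9167, f(x_2) = 0.793578, coefficient = 2
x_3 = 1.3750, f(x_3) = 0.980893, coefficient = 4
x_4 = 1.8333, f(x_4) = 0.965735, coefficient = 2
x_5 = 2.2917, f(x_5) = 0.751232, coefficient = 4
x_6 = 2.7500, f(x_6) = 0.381661, coefficient = 1

I ≈ (0.458333/3) × 12.598601 = 1.924786
Exact value: 1.924302
Error: 0.000484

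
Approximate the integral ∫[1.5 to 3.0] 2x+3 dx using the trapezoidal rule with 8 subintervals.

f(x) = 2x+3
a = 1.5, b = 3.0, n = 8
h = (b - a)/n = 0.187500

Trapezoidal rule: (h/2)[f(x₀) + 2f(x₁) + 2f(x₂) + ... + f(xₙ)]

x_0 = 1.5000, f(x_0) = 6.000000, coefficient = 1
x_1 = 1.6875, f(x_1) = 6.375000, coefficient = 2
x_2 = 1.8750, f(x_2) = 6.750000, coefficient = 2
x_3 = 2.0625, f(x_3) = 7.125000, coefficient = 2
x_4 = 2.2500, f(x_4) = 7.500000, coefficient = 2
x_5 = 2.4375, f(x_5) = 7.875000, coefficient = 2
x_6 = 2.6250, f(x_6) = 8.250000, coefficient = 2
x_7 = 2.8125, f(x_7) = 8.625000, coefficient = 2
x_8 = 3.0000, f(x_8) = 9.000000, coefficient = 1

I ≈ (0.187500/2) × 120.000000 = 11.250000
Exact value: 11.250000
Error: 0.000000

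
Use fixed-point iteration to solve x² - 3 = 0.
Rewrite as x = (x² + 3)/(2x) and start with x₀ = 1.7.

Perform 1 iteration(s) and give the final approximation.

Equation: x² - 3 = 0
Fixed-point form: x = (x² + 3)/(2x)
x₀ = 1.7

x_1 = g(1.700000) = 1.732353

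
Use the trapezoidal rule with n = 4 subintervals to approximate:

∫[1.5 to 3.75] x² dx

f(x) = x²
a = 1.5, b = 3.75, n = 4
h = (b - a)/n = 0.562500

Trapezoidal rule: (h/2)[f(x₀) + 2f(x₁) + 2f(x₂) + ... + f(xₙ)]

x_0 = 1.5000, f(x_0) = 2.250000, coefficient = 1
x_1 = 2.0625, f(x_1) = 4.253906, coefficient = 2
x_2 = 2.6250, f(x_2) = 6.890625, coefficient = 2
x_3 = 3.1875, f(x_3) = 10.160156, coefficient = 2
x_4 = 3.7500, f(x_4) = 14.062500, coefficient = 1

I ≈ (0.562500/2) × 58.921875 = 16.571777
Exact value: 16.453125
Error: 0.118652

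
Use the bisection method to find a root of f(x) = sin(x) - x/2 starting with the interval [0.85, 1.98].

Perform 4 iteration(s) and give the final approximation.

f(x) = sin(x) - x/2
Initial interval: [0.85, 1.98]

Iteration 1:
  c_1 = (0.850000 + 1.980000)/2 = 1.415000
  f(c_1) = f(1.415000) = 0.280388
  f(a) × f(c) ≥ 0, new interval: [1.415000, 1.980000]
Iteration 2:
  c_2 = (1.415000 + 1.980000)/2 = 1.697500
  f(c_2) = f(1.697500) = 0.143234
  f(a) × f(c) ≥ 0, new interval: [1.697500, 1.980000]
Iteration 3:
  c_3 = (1.697500 + 1.980000)/2 = 1.838750
  f(c_3) = f(1.838750) = 0.044940
  f(a) × f(c) ≥ 0, new interval: [1.838750, 1.980000]
Iteration 4:
  c_4 = (1.838750 + 1.980000)/2 = 1.909375
  f(c_4) = f(1.909375) = -0.011460
  f(a) × f(c) < 0, new interval: [1.838750, 1.909375]

After 4 iteration(s), the approximation is c_4 = 1.909375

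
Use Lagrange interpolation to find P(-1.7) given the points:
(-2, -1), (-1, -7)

Lagrange interpolation formula:
P(x) = Σ yᵢ × Lᵢ(x)
where Lᵢ(x) = Π_{j≠i} (x - xⱼ)/(xᵢ - xⱼ)

L_0(-1.7) = (-1.7 - (-1))/(-2 - (-1)) = 0.700000
L_1(-1.7) = (-1.7 - (-2))/(-1 - (-2)) = 0.300000

P(-1.7) = (-1)×L_0(-1.7) + (-7)×L_1(-1.7)
P(-1.7) = -2.800000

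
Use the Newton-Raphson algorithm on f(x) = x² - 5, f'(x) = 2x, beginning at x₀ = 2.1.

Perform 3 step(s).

f(x) = x² - 5
f'(x) = 2x
x₀ = 2.1

Newton-Raphson formula: x_{n+1} = x_n - f(x_n)/f'(x_n)

Iteration 1:
  f(2.100000) = -0.590000
  f'(2.100000) = 4.200000
  x_1 = 2.100000 - (-0.590000)/4.200000 = 2.240476
Iteration 2:
  f(2.240476) = 0.019734
  f'(2.240476) = 4.480952
  x_2 = 2.240476 - 0.019734/4.480952 = 2.236072
Iteration 3:
  f(2.236072) = 0.000019
  f'(2.236072) = 4.472145
  x_3 = 2.236072 - 0.000019/4.472145 = 2.236068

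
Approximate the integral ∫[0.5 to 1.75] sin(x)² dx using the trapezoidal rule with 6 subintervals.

f(x) = sin(x)²
a = 0.5, b = 1.75, n = 6
h = (b - a)/n = 0.208333

Trapezoidal rule: (h/2)[f(x₀) + 2f(x₁) + 2f(x₂) + ... + f(xₙ)]

x_0 = 0.5000, f(x_0) = 0.229849, coefficient = 1
x_1 = 0.7083, f(x_1) = 0.423240, coefficient = 2
x_2 = 0.9167, f(x_2) = 0.629766, coefficient = 2
x_3 = 1.1250, f(x_3) = 0.814087, coefficient = 2
x_4 = 1.3333, f(x_4) = 0.944663, coefficient = 2
x_5 = 1.5417, f(x_5) = 0.999152, coefficient = 2
x_6 = 1.7500, f(x_6) = 0.968228, coefficient = 1

I ≈ (0.208333/2) × 8.819892 = 0.918739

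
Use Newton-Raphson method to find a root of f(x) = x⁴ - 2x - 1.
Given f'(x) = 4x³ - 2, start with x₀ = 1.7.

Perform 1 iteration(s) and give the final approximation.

f(x) = x⁴ - 2x - 1
f'(x) = 4x³ - 2
x₀ = 1.7

Newton-Raphson formula: x_{n+1} = x_n - f(x_n)/f'(x_n)

Iteration 1:
  f(1.700000) = 3.952100
  f'(1.700000) = 17.652000
  x_1 = 1.700000 - 3.952100/17.652000 = 1.476110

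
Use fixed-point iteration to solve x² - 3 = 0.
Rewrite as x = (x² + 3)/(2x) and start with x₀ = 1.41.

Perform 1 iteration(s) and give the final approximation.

Equation: x² - 3 = 0
Fixed-point form: x = (x² + 3)/(2x)
x₀ = 1.41

x_1 = g(1.410000) = 1.768830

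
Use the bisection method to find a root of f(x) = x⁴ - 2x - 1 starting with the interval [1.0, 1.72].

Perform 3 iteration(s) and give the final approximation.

f(x) = x⁴ - 2x - 1
Initial interval: [1.0, 1.72]

Iteration 1:
  c_1 = (1.000000 + 1.720000)/2 = 1.360000
  f(c_1) = f(1.360000) = -0.298980
  f(a) × f(c) ≥ 0, new interval: [1.360000, 1.720000]
Iteration 2:
  c_2 = (1.360000 + 1.720000)/2 = 1.540000
  f(c_2) = f(1.540000) = 1.544487
  f(a) × f(c) < 0, new interval: [1.360000, 1.540000]
Iteration 3:
  c_3 = (1.360000 + 1.540000)/2 = 1.450000
  f(c_3) = f(1.450000) = 0.520506
  f(a) × f(c) < 0, new interval: [1.360000, 1.450000]

After 3 iteration(s), the approximation is c_3 = 1.450000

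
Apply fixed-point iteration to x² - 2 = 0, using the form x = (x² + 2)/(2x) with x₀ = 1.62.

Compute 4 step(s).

Equation: x² - 2 = 0
Fixed-point form: x = (x² + 2)/(2x)
x₀ = 1.62

x_1 = g(1.620000) = 1.427284
x_2 = g(1.427284) = 1.414273
x_3 = g(1.414273) = 1.414214
x_4 = g(1.414214) = 1.414214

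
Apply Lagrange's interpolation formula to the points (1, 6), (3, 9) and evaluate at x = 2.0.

Lagrange interpolation formula:
P(x) = Σ yᵢ × Lᵢ(x)
where Lᵢ(x) = Π_{j≠i} (x - xⱼ)/(xᵢ - xⱼ)

L_0(2.0) = (2.0 - 3)/(1 - 3) = 0.500000
L_1(2.0) = (2.0 - 1)/(3 - 1) = 0.500000

P(2.0) = 6×L_0(2.0) + 9×L_1(2.0)
P(2.0) = 7.500000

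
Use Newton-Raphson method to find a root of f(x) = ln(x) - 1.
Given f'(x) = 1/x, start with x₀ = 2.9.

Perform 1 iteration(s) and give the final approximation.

f(x) = ln(x) - 1
f'(x) = 1/x
x₀ = 2.9

Newton-Raphson formula: x_{n+1} = x_n - f(x_n)/f'(x_n)

Iteration 1:
  f(2.900000) = 0.064711
  f'(2.900000) = 0.344828
  x_1 = 2.900000 - 0.064711/0.344828 = 2.712339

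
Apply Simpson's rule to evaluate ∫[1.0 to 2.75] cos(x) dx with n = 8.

f(x) = cos(x)
a = 1.0, b = 2.75, n = 8
h = (b - a)/n = 0.218750

Simpson's rule: (h/3)[f(x₀) + 4f(x₁) + 2f(x₂) + ... + f(xₙ)]

x_0 = 1.0000, f(x_0) = 0.540302, coefficient = 1
x_1 = 1.2188, f(x_1) = 0.344819, coefficient = 4
x_2 = 1.4375, f(x_2) = 0.132902, coefficient = 2
x_3 = 1.6562, f(x_3) = -0.085350, coefficient = 4
x_4 = 1.8750, f(x_4) = -0.299534, coefficient = 2
x_5 = 2.0938, f(x_5) = -0.499441, coefficient = 4
x_6 = 2.3125, f(x_6) = -0.675545, coefficient = 2
x_7 = 2.5312, f(x_7) = -0.819452, coefficient = 4
x_8 = 2.7500, f(x_8) = -0.924302, coefficient = 1

I ≈ (0.218750/3) × -6.306046 = -0.459816
Exact value: -0.459810
Error: 0.000006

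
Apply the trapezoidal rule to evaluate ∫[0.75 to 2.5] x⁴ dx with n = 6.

f(x) = x⁴
a = 0.75, b = 2.5, n = 6
h = (b - a)/n = 0.291667

Trapezoidal rule: (h/2)[f(x₀) + 2f(x₁) + 2f(x₂) + ... + f(xₙ)]

x_0 = 0.7500, f(x_0) = 0.316406, coefficient = 1
x_1 = 1.0417, f(x_1) = 1.177376, coefficient = 2
x_2 = 1.3333, f(x_2) = 3.160494, coefficient = 2
x_3 = 1.6250, f(x_3) = 6.972900, coefficient = 2
x_4 = 1.9167, f(x_4) = 13.495419, coefficient = 2
x_5 = 2.2083, f(x_5) = 23.782555, coefficient = 2
x_6 = 2.5000, f(x_6) = 39.062500, coefficient = 1

I ≈ (0.291667/2) × 136.556393 = 19.914474
Exact value: 19.483789
Error: 0.430685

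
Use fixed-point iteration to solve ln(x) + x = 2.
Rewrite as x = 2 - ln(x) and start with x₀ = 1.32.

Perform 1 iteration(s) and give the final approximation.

Equation: ln(x) + x = 2
Fixed-point form: x = 2 - ln(x)
x₀ = 1.32

x_1 = g(1.320000) = 1.722368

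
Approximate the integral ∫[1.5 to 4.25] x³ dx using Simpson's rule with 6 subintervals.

f(x) = x³
a = 1.5, b = 4.25, n = 6
h = (b - a)/n = 0.458333

Simpson's rule: (h/3)[f(x₀) + 4f(x₁) + 2f(x₂) + ... + f(xₙ)]

x_0 = 1.5000, f(x_0) = 3.375000, coefficient = 1
x_1 = 1.9583, f(x_1) = 7.510344, coefficient = 4
x_2 = 2.4167, f(x_2) = 14.114005, coefficient = 2
x_3 = 2.8750, f(x_3) = 23.763672, coefficient = 4
x_4 = 3.3333, f(x_4) = 37.037037, coefficient = 2
x_5 = 3.7917, f(x_5) = 54.511791, coefficient = 4
x_6 = 4.2500, f(x_6) = 76.765625, coefficient = 1

I ≈ (0.458333/3) × 525.585938 = 80.297852
Exact value: 80.297852
Error: 0.000000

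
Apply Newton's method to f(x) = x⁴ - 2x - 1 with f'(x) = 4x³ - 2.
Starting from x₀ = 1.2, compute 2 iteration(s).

f(x) = x⁴ - 2x - 1
f'(x) = 4x³ - 2
x₀ = 1.2

Newton-Raphson formula: x_{n+1} = x_n - f(x_n)/f'(x_n)

Iteration 1:
  f(1.200000) = -1.326400
  f'(1.200000) = 4.912000
  x_1 = 1.200000 - (-1.326400)/4.912000 = 1.470033
Iteration 2:
  f(1.470033) = 0.729838
  f'(1.470033) = 10.706937
  x_2 = 1.470033 - 0.729838/10.706937 = 1.401868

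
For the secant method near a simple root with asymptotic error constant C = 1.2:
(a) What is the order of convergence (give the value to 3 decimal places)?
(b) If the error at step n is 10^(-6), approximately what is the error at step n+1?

(a) Secant method has superlinear convergence with order φ = (1+√5)/2 ≈ 1.618.
    This means |e_{n+1}| ≈ C|e_n|^1.618.

(b) With |e_n| = 10^(-6) and C = 1.2:
    |e_{n+1}| ≈ 1.2 × (10^(-6))^1.618 = 1.2 × 10^(-9.71)

(a) ≈ 1.618 (golden ratio); (b) |e_{n+1}| ≈ 2.350e-10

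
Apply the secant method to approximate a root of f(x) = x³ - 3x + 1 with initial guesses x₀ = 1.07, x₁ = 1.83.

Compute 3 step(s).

f(x) = x³ - 3x + 1
x₀ = 1.07, x₁ = 1.83

Secant formula: x_{n+1} = x_n - f(x_n)(x_n - x_{n-1})/(f(x_n) - f(x_{n-1}))

Iteration 1:
  f(1.070000) = -0.984957
  f(1.830000) = 1.638487
  x_2 = 1.830000 - 1.638487×(1.830000 - 1.070000)/(1.638487 - (-0.984957))
       = 1.355338
Iteration 2:
  f(1.830000) = 1.638487
  f(1.355338) = -0.576339
  x_3 = 1.355338 - (-0.576339)×(1.355338 - 1.830000)/(-0.576339 - 1.638487)
       = 1.478854
Iteration 3:
  f(1.355338) = -0.576339
  f(1.478854) = -0.202296
  x_4 = 1.478854 - (-0.202296)×(1.478854 - 1.355338)/(-0.202296 - (-0.576339))
       = 1.545656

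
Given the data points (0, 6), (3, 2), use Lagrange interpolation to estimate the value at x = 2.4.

Lagrange interpolation formula:
P(x) = Σ yᵢ × Lᵢ(x)
where Lᵢ(x) = Π_{j≠i} (x - xⱼ)/(xᵢ - xⱼ)

L_0(2.4) = (2.4 - 3)/(0 - 3) = 0.200000
L_1(2.4) = (2.4 - 0)/(3 - 0) = 0.800000

P(2.4) = 6×L_0(2.4) + 2×L_1(2.4)
P(2.4) = 2.800000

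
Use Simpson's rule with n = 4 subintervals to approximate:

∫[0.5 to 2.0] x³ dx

f(x) = x³
a = 0.5, b = 2.0, n = 4
h = (b - a)/n = 0.375000

Simpson's rule: (h/3)[f(x₀) + 4f(x₁) + 2f(x₂) + ... + f(xₙ)]

x_0 = 0.5000, f(x_0) = 0.125000, coefficient = 1
x_1 = 0.8750, f(x_1) = 0.669922, coefficient = 4
x_2 = 1.2500, f(x_2) = 1.953125, coefficient = 2
x_3 = 1.6250, f(x_3) = 4.291016, coefficient = 4
x_4 = 2.0000, f(x_4) = 8.000000, coefficient = 1

I ≈ (0.375000/3) × 31.875000 = 3.984375
Exact value: 3.984375
Error: 0.000000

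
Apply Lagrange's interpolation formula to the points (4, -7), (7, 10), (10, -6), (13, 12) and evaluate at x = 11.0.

Lagrange interpolation formula:
P(x) = Σ yᵢ × Lᵢ(x)
where Lᵢ(x) = Π_{j≠i} (x - xⱼ)/(xᵢ - xⱼ)

L_0(11.0) = (11.0 - 7)/(4 - 7) × (11.0 - 10)/(4 - 10) × (11.0 - 13)/(4 - 13) = 0.049383
L_1(11.0) = (11.0 - 4)/(7 - 4) × (11.0 - 10)/(7 - 10) × (11.0 - 13)/(7 - 13) = -0.259259
L_2(11.0) = (11.0 - 4)/(10 - 4) × (11.0 - 7)/(10 - 7) × (11.0 - 13)/(10 - 13) = 1.037037
L_3(11.0) = (11.0 - 4)/(13 - 4) × (11.0 - 7)/(13 - 7) × (11.0 - 10)/(13 - 10) = 0.172840

P(11.0) = (-7)×L_0(11.0) + 10×L_1(11.0) + (-6)×L_2(11.0) + 12×L_3(11.0)
P(11.0) = -7.086420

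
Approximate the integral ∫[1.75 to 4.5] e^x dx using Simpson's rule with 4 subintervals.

f(x) = e^x
a = 1.75, b = 4.5, n = 4
h = (b - a)/n = 0.687500

Simpson's rule: (h/3)[f(x₀) + 4f(x₁) + 2f(x₂) + ... + f(xₙ)]

x_0 = 1.7500, f(x_0) = 5.754603, coefficient = 1
x_1 = 2.4375, f(x_1) = 11.444394, coefficient = 4
x_2 = 3.1250, f(x_2) = 22.759895, coefficient = 2
x_3 = 3.8125, f(x_3) = 45.263456, coefficient = 4
x_4 = 4.5000, f(x_4) = 90.017131, coefficient = 1

I ≈ (0.687500/3) × 368.122925 = 84.361504
Exact value: 84.262529
Error: 0.098975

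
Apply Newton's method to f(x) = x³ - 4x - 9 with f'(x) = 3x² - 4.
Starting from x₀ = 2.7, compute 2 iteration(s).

f(x) = x³ - 4x - 9
f'(x) = 3x² - 4
x₀ = 2.7

Newton-Raphson formula: x_{n+1} = x_n - f(x_n)/f'(x_n)

Iteration 1:
  f(2.700000) = -0.117000
  f'(2.700000) = 17.870000
  x_1 = 2.700000 - (-0.117000)/17.870000 = 2.706547
Iteration 2:
  f(2.706547) = 0.000348
  f'(2.706547) = 17.976195
  x_2 = 2.706547 - 0.000348/17.976195 = 2.706528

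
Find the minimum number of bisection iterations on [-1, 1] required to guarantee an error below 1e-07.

We need (b-a)/2^n ≤ 1e-07
(1 - (-1))/2^n ≤ 1e-07
2/2^n ≤ 1e-07
2^n ≥ 20000000
n ≥ log₂(20000000) = 24.25
n ≥ 25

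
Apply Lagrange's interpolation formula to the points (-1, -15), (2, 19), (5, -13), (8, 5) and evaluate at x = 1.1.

Lagrange interpolation formula:
P(x) = Σ yᵢ × Lᵢ(x)
where Lᵢ(x) = Π_{j≠i} (x - xⱼ)/(xᵢ - xⱼ)

L_0(1.1) = (1.1 - 2)/(-1 - 2) × (1.1 - 5)/(-1 - 5) × (1.1 - 8)/(-1 - 8) = 0.149500
L_1(1.1) = (1.1 - (-1))/(2 - (-1)) × (1.1 - 5)/(2 - 5) × (1.1 - 8)/(2 - 8) = 1.046500
L_2(1.1) = (1.1 - (-1))/(5 - (-1)) × (1.1 - 2)/(5 - 2) × (1.1 - 8)/(5 - 8) = -0.241500
L_3(1.1) = (1.1 - (-1))/(8 - (-1)) × (1.1 - 2)/(8 - 2) × (1.1 - 5)/(8 - 5) = 0.045500

P(1.1) = (-15)×L_0(1.1) + 19×L_1(1.1) + (-13)×L_2(1.1) + 5×L_3(1.1)
P(1.1) = 21.008000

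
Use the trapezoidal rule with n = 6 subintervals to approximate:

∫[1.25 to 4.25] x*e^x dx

f(x) = x*e^x
a = 1.25, b = 4.25, n = 6
h = (b - a)/n = 0.500000

Trapezoidal rule: (h/2)[f(x₀) + 2f(x₁) + 2f(x₂) + ... + f(xₙ)]

x_0 = 1.2500, f(x_0) = 4.362929, coefficient = 1
x_1 = 1.7500, f(x_1) = 10.070555, coefficient = 2
x_2 = 2.2500, f(x_2) = 21.347406, coefficient = 2
x_3 = 2.7500, f(x_3) = 43.017238, coefficient = 2
x_4 = 3.2500, f(x_4) = 83.818605, coefficient = 2
x_5 = 3.7500, f(x_5) = 159.454058, coefficient = 2
x_6 = 4.2500, f(x_6) = 297.948002, coefficient = 1

I ≈ (0.500000/2) × 937.726652 = 234.431663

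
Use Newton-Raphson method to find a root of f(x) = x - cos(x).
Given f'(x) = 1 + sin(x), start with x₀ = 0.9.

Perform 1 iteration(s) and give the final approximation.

f(x) = x - cos(x)
f'(x) = 1 + sin(x)
x₀ = 0.9

Newton-Raphson formula: x_{n+1} = x_n - f(x_n)/f'(x_n)

Iteration 1:
  f(0.900000) = 0.278390
  f'(0.900000) = 1.783327
  x_1 = 0.900000 - 0.278390/1.783327 = 0.743893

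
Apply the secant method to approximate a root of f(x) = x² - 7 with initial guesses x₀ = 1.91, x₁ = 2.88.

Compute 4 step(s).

f(x) = x² - 7
x₀ = 1.91, x₁ = 2.88

Secant formula: x_{n+1} = x_n - f(x_n)(x_n - x_{n-1})/(f(x_n) - f(x_{n-1}))

Iteration 1:
  f(1.910000) = -3.351900
  f(2.880000) = 1.294400
  x_2 = 2.880000 - 1.294400×(2.880000 - 1.910000)/(1.294400 - (-3.351900))
       = 2.609770
Iteration 2:
  f(2.880000) = 1.294400
  f(2.609770) = -0.189099
  x_3 = 2.609770 - (-0.189099)×(2.609770 - 2.880000)/(-0.189099 - 1.294400)
       = 2.644216
Iteration 3:
  f(2.609770) = -0.189099
  f(2.644216) = -0.008122
  x_4 = 2.644216 - (-0.008122)×(2.644216 - 2.609770)/(-0.008122 - (-0.189099))
       = 2.645762
Iteration 4:
  f(2.644216) = -0.008122
  f(2.645762) = 0.000056
  x_5 = 2.645762 - 0.000056×(2.645762 - 2.644216)/(0.000056 - (-0.008122))
       = 2.645751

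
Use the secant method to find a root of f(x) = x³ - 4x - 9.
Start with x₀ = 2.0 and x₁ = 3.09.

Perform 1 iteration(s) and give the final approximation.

f(x) = x³ - 4x - 9
x₀ = 2.0, x₁ = 3.09

Secant formula: x_{n+1} = x_n - f(x_n)(x_n - x_{n-1})/(f(x_n) - f(x_{n-1}))

Iteration 1:
  f(2.000000) = -9.000000
  f(3.090000) = 8.143629
  x_2 = 3.090000 - 8.143629×(3.090000 - 2.000000)/(8.143629 - (-9.000000))
       = 2.572224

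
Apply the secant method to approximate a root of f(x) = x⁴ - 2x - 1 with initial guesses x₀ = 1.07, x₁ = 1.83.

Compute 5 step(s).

f(x) = x⁴ - 2x - 1
x₀ = 1.07, x₁ = 1.83

Secant formula: x_{n+1} = x_n - f(x_n)(x_n - x_{n-1})/(f(x_n) - f(x_{n-1}))

Iteration 1:
  f(1.070000) = -1.829204
  f(1.830000) = 6.555131
  x_2 = 1.830000 - 6.555131×(1.830000 - 1.070000)/(6.555131 - (-1.829204))
       = 1.235809
Iteration 2:
  f(1.830000) = 6.555131
  f(1.235809) = -1.139207
  x_3 = 1.235809 - (-1.139207)×(1.235809 - 1.830000)/(-1.139207 - 6.555131)
       = 1.323783
Iteration 3:
  f(1.235809) = -1.139207
  f(1.323783) = -0.576653
  x_4 = 1.323783 - (-0.576653)×(1.323783 - 1.235809)/(-0.576653 - (-1.139207))
       = 1.413963
Iteration 4:
  f(1.323783) = -0.576653
  f(1.413963) = 0.169238
  x_5 = 1.413963 - 0.169238×(1.413963 - 1.323783)/(0.169238 - (-0.576653))
       = 1.393502
Iteration 5:
  f(1.413963) = 0.169238
  f(1.393502) = -0.016234
  x_6 = 1.393502 - (-0.016234)×(1.393502 - 1.413963)/(-0.016234 - 0.169238)
       = 1.395293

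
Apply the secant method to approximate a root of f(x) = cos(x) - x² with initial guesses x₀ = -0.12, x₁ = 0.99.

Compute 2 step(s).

f(x) = cos(x) - x²
x₀ = -0.12, x₁ = 0.99

Secant formula: x_{n+1} = x_n - f(x_n)(x_n - x_{n-1})/(f(x_n) - f(x_{n-1}))

Iteration 1:
  f(-0.120000) = 0.978409
  f(0.990000) = -0.431410
  x_2 = 0.990000 - (-0.431410)×(0.990000 - (-0.120000))/(-0.431410 - 0.978409)
       = 0.650336
Iteration 2:
  f(0.990000) = -0.431410
  f(0.650336) = 0.372944
  x_3 = 0.650336 - 0.372944×(0.650336 - 0.990000)/(0.372944 - (-0.431410))
       = 0.807823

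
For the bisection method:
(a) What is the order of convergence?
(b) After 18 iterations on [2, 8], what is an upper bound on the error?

(a) Bisection has linear (order 1) convergence; the error is halved each step.

(b) Error bound = (b-a)/2^n = (8 - 2)/2^{18}
    = 6/2^{18}

(a) 1 (linear); (b) error ≤ 2.29e-05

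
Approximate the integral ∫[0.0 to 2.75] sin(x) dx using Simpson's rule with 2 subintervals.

f(x) = sin(x)
a = 0.0, b = 2.75, n = 2
h = (b - a)/n = 1.375000

Simpson's rule: (h/3)[f(x₀) + 4f(x₁) + 2f(x₂) + ... + f(xₙ)]

x_0 = 0.0000, f(x_0) = 0.000000, coefficient = 1
x_1 = 1.3750, f(x_1) = 0.980893, coefficient = 4
x_2 = 2.7500, f(x_2) = 0.381661, coefficient = 1

I ≈ (1.375000/3) × 4.305233 = 1.973232
Exact value: 1.924302
Error: 0.048930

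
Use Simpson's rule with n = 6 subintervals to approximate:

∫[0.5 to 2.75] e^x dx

f(x) = e^x
a = 0.5, b = 2.75, n = 6
h = (b - a)/n = 0.375000

Simpson's rule: (h/3)[f(x₀) + 4f(x₁) + 2f(x₂) + ... + f(xₙ)]

x_0 = 0.5000, f(x_0) = 1.648721, coefficient = 1
x_1 = 0.8750, f(x_1) = 2.398875, coefficient = 4
x_2 = 1.2500, f(x_2) = 3.490343, coefficient = 2
x_3 = 1.6250, f(x_3) = 5.078419, coefficient = 4
x_4 = 2.0000, f(x_4) = 7.389056, coefficient = 2
x_5 = 2.3750, f(x_5) = 10.751013, coefficient = 4
x_6 = 2.7500, f(x_6) = 15.642632, coefficient = 1

I ≈ (0.375000/3) × 111.963381 = 13.995423
Exact value: 13.993911
Error: 0.001512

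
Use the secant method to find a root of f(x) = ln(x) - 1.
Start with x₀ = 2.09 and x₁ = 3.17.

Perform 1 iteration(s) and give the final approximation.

f(x) = ln(x) - 1
x₀ = 2.09, x₁ = 3.17

Secant formula: x_{n+1} = x_n - f(x_n)(x_n - x_{n-1})/(f(x_n) - f(x_{n-1}))

Iteration 1:
  f(2.090000) = -0.262836
  f(3.170000) = 0.153732
  x_2 = 3.170000 - 0.153732×(3.170000 - 2.090000)/(0.153732 - (-0.262836))
       = 2.771433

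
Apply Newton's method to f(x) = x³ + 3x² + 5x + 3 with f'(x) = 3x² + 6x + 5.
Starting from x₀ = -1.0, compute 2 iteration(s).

f(x) = x³ + 3x² + 5x + 3
f'(x) = 3x² + 6x + 5
x₀ = -1.0

Newton-Raphson formula: x_{n+1} = x_n - f(x_n)/f'(x_n)

Iteration 1:
  f(-1.000000) = 0.000000
  f'(-1.000000) = 2.000000
  x_1 = -1.000000 - 0.000000/2.000000 = -1.000000
Iteration 2:
  f(-1.000000) = 0.000000
  f'(-1.000000) = 2.000000
  x_2 = -1.000000 - 0.000000/2.000000 = -1.000000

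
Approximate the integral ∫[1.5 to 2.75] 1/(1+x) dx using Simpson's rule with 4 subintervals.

f(x) = 1/(1+x)
a = 1.5, b = 2.75, n = 4
h = (b - a)/n = 0.312500

Simpson's rule: (h/3)[f(x₀) + 4f(x₁) + 2f(x₂) + ... + f(xₙ)]

x_0 = 1.5000, f(x_0) = 0.400000, coefficient = 1
x_1 = 1.8125, f(x_1) = 0.355556, coefficient = 4
x_2 = 2.1250, f(x_2) = 0.320000, coefficient = 2
x_3 = 2.4375, f(x_3) = 0.290909, coefficient = 4
x_4 = 2.7500, f(x_4) = 0.266667, coefficient = 1

I ≈ (0.312500/3) × 3.892525 = 0.405471
Exact value: 0.405465
Error: 0.000006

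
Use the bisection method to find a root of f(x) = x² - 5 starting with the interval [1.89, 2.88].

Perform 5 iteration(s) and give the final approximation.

f(x) = x² - 5
Initial interval: [1.89, 2.88]

Iteration 1:
  c_1 = (1.890000 + 2.880000)/2 = 2.385000
  f(c_1) = f(2.385000) = 0.688225
  f(a) × f(c) < 0, new interval: [1.890000, 2.385000]
Iteration 2:
  c_2 = (1.890000 + 2.385000)/2 = 2.137500
  f(c_2) = f(2.137500) = -0.431094
  f(a) × f(c) ≥ 0, new interval: [2.137500, 2.385000]
Iteration 3:
  c_3 = (2.137500 + 2.385000)/2 = 2.261250
  f(c_3) = f(2.261250) = 0.113252
  f(a) × f(c) < 0, new interval: [2.137500, 2.261250]
Iteration 4:
  c_4 = (2.137500 + 2.261250)/2 = 2.199375
  f(c_4) = f(2.199375) = -0.162750
  f(a) × f(c) ≥ 0, new interval: [2.199375, 2.261250]
Iteration 5:
  c_5 = (2.199375 + 2.261250)/2 = 2.230312
  f(c_5) = f(2.230312) = -0.025706
  f(a) × f(c) ≥ 0, new interval: [2.230312, 2.261250]

After 5 iteration(s), the approximation is c_5 = 2.230312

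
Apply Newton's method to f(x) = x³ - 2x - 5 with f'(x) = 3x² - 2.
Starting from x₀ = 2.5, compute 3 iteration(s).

f(x) = x³ - 2x - 5
f'(x) = 3x² - 2
x₀ = 2.5

Newton-Raphson formula: x_{n+1} = x_n - f(x_n)/f'(x_n)

Iteration 1:
  f(2.500000) = 5.625000
  f'(2.500000) = 16.750000
  x_1 = 2.500000 - 5.625000/16.750000 = 2.164179
Iteration 2:
  f(2.164179) = 0.807945
  f'(2.164179) = 12.051014
  x_2 = 2.164179 - 0.807945/12.051014 = 2.097135
Iteration 3:
  f(2.097135) = 0.028882
  f'(2.097135) = 11.193930
  x_3 = 2.097135 - 0.028882/11.193930 = 2.094555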